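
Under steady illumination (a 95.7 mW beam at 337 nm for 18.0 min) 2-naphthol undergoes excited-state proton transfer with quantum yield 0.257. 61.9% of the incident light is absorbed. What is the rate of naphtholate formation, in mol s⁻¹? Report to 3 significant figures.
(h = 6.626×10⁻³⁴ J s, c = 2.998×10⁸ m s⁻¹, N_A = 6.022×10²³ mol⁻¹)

Photon energy at 337 nm: hc/λ = (6.626×10⁻³⁴)(2.998×10⁸)/(337×10⁻⁹) = 5.895×10⁻¹⁹ J.
Energy delivered: (95.7 mW)(1080 s) = 103.4 J.
Photons incident: 103.4 / 5.895×10⁻¹⁹ = 1.754×10²⁰, i.e. 1.754×10²⁰/6.022×10²³ = 2.913×10⁻⁴ mol.
Photons absorbed: 0.619 × 2.913×10⁻⁴ = 1.803×10⁻⁴ mol.
Product formed: 0.257 × 1.803×10⁻⁴ = 4.634×10⁻⁵ mol.
Rate: 4.634×10⁻⁵ / 1080 s = 4.29×10⁻⁸ mol s⁻¹.

4.29×10⁻⁸ mol s⁻¹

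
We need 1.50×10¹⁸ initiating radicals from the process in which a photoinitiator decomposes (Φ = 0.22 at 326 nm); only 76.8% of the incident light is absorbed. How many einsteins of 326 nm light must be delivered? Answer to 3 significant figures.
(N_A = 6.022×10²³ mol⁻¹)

Product: 1.50×10¹⁸ / 6.022×10²³ = 2.491×10⁻⁶ mol.
Photons that must be absorbed: 2.491×10⁻⁶ / 0.22 = 1.132×10⁻⁵ mol.
Incident photons needed: 1.132×10⁻⁵ / 0.768 = 1.474×10⁻⁵ mol.

1.47×10⁻⁵ einstein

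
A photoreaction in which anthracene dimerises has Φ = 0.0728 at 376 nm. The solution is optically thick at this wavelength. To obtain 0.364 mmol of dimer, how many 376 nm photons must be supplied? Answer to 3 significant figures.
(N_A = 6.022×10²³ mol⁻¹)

3.01×10²¹ photons

Product: 0.364 mmol = 3.64×10⁻⁴ mol.
Photons that must be absorbed: 3.64×10⁻⁴ / 0.0728 = 0.005000 mol.
Photon count: 0.005000 × 6.022×10²³ = 3.01×10²¹.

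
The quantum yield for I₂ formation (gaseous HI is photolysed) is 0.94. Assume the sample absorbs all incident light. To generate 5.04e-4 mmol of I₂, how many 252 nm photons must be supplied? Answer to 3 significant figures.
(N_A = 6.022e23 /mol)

Product: 5.04e-4 mmol = 5.04e-7 mol.
Photons that must be absorbed: 5.04e-7 / 0.94 = 5.362e-7 mol.
Photon count: 5.362e-7 × 6.022e23 = 3.23e17.

3.23e17 photons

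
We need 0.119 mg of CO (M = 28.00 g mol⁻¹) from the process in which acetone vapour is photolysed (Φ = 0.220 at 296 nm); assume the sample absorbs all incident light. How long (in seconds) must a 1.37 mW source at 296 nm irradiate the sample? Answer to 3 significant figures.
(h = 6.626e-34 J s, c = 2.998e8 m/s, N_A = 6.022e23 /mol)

Product: 0.119 mg / 28.00 g mol⁻¹ = 4.250e-6 mol.
Photons that must be absorbed: 4.250e-6 / 0.220 = 1.932e-5 mol.
Photon energy: hc/λ = 6.711e-19 J; per mole, 4.041e5 J mol⁻¹.
Energy required: 1.932e-5 × 4.041e5 = 7.807 J.
Time: 7.807 J / 0.00137 W = 5700 s.

t ≈ 5700 s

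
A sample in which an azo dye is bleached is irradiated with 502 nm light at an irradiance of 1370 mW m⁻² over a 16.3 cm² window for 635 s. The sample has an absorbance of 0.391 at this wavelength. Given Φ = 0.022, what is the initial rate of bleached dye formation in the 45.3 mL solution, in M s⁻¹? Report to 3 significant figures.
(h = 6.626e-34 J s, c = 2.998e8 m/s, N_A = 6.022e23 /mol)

Photon energy at 502 nm: hc/λ = (6.626e-34)(2.998e8)/(502e-9) = 3.957e-19 J.
Energy delivered: (1370 mW m⁻²)(16.3e-4 m²)(635 s) = 1.418 J.
Photons incident: 1.418 / 3.957e-19 = 3.584e18, i.e. 3.584e18/6.022e23 = 5.952e-6 mol.
Fraction absorbed: 1 − 10^(−0.391) = 0.5936.
Photons absorbed: 0.5936 × 5.952e-6 = 3.533e-6 mol.
Product formed: 0.022 × 3.533e-6 = 7.773e-8 mol.
Rate: 7.773e-8 mol / (635 s × 0.0453 L) = 2.70e-9 M s⁻¹.

2.70e-9 M s⁻¹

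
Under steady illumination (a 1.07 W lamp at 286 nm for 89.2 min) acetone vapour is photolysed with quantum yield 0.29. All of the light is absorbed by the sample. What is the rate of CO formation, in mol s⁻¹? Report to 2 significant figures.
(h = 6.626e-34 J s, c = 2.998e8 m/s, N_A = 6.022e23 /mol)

7.4e-7 mol s⁻¹

Photon energy at 286 nm: hc/λ = (6.626e-34)(2.998e8)/(286e-9) = 6.946e-19 J.
Energy delivered: (1.07 W)(5352 s) = 5727 J.
Photons incident: 5727 / 6.946e-19 = 8.245e21, i.e. 8.245e21/6.022e23 = 0.01369 mol.
Product formed: 0.29 × 0.01369 = 0.003970 mol.
Rate: 0.003970 / 5352 s = 7.4e-7 mol s⁻¹.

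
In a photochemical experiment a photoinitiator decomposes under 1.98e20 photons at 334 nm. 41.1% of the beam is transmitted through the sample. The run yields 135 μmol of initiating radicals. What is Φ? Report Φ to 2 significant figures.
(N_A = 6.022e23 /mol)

Product: 135 μmol = 1.35e-4 mol.
Moles of photons: 1.98e20 / 6.022e23 = 3.288e-4 mol.
Fraction absorbed: 1 − 41.1/100 = 0.5890.
Photons absorbed: 0.5890 × 3.288e-4 = 1.937e-4 mol.
Φ = 1.35e-4 mol / 1.937e-4 mol photons = 0.70.

Φ = 0.70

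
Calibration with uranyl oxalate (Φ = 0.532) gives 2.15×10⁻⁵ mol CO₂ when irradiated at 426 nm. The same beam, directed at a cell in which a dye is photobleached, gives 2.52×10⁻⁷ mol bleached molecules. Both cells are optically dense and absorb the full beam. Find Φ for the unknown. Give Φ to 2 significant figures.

Photons absorbed by the actinometer: 2.15×10⁻⁵ / 0.532 = 4.041×10⁻⁵ mol.
Φ(unknown) = 2.52×10⁻⁷ / 4.041×10⁻⁵ = 0.0062.

Φ = 0.0062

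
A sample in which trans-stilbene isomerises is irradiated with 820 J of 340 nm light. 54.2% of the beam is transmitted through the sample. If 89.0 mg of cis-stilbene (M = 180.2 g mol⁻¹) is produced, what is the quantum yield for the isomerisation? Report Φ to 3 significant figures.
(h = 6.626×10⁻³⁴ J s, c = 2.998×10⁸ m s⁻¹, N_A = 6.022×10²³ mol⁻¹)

Φ = 0.463

Product: 89.0 mg / 180.2 g mol⁻¹ = 4.939×10⁻⁴ mol.
Photon energy at 340 nm: hc/λ = (6.626×10⁻³⁴)(2.998×10⁸)/(340×10⁻⁹) = 5.843×10⁻¹⁹ J.
Photons incident: 820 / 5.843×10⁻¹⁹ = 1.403×10²¹, i.e. 1.403×10²¹/6.022×10²³ = 0.002330 mol.
Fraction absorbed: 1 − 54.2/100 = 0.4580.
Photons absorbed: 0.4580 × 0.002330 = 0.001067 mol.
Φ = 4.939×10⁻⁴ mol / 0.001067 mol photons = 0.463.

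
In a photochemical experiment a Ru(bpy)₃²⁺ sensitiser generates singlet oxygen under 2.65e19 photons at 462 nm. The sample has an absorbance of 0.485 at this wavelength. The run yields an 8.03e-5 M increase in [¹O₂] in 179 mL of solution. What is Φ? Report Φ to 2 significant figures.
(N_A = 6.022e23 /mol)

Product: (8.03e-5 M)(0.179 L) = 1.437e-5 mol.
Moles of photons: 2.65e19 / 6.022e23 = 4.401e-5 mol.
Fraction absorbed: 1 − 10^(−0.485) = 0.6727.
Photons absorbed: 0.6727 × 4.401e-5 = 2.961e-5 mol.
Φ = 1.437e-5 mol / 2.961e-5 mol photons = 0.49.

Φ = 0.49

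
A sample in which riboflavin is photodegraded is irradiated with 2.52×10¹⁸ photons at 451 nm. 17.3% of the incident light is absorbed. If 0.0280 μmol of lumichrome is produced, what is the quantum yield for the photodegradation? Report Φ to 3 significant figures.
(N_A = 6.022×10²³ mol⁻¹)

Φ = 0.0387

Product: 0.0280 μmol = 2.80×10⁻⁸ mol.
Moles of photons: 2.52×10¹⁸ / 6.022×10²³ = 4.185×10⁻⁶ mol.
Photons absorbed: 0.173 × 4.185×10⁻⁶ = 7.240×10⁻⁷ mol.
Φ = 2.80×10⁻⁸ mol / 7.240×10⁻⁷ mol photons = 0.0387.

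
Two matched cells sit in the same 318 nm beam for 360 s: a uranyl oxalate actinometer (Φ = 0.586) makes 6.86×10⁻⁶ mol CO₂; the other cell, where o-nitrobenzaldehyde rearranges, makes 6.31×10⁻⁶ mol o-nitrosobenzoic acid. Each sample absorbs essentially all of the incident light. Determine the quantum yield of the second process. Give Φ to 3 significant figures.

Photons absorbed by the actinometer: 6.86×10⁻⁶ / 0.586 = 1.171×10⁻⁵ mol.
Φ(unknown) = 6.31×10⁻⁶ / 1.171×10⁻⁵ = 0.539.

Φ = 0.539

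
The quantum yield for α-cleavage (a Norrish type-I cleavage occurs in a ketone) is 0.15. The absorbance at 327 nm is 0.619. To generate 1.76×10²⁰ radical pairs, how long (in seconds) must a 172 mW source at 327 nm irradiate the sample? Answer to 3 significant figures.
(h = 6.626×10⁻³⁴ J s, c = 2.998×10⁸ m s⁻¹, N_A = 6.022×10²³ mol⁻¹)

t ≈ 5460 s

Product: 1.76×10²⁰ / 6.022×10²³ = 2.923×10⁻⁴ mol.
Photons that must be absorbed: 2.923×10⁻⁴ / 0.15 = 0.001949 mol.
Fraction absorbed: 1 − 10^(−0.619) = 0.7596.
Incident photons needed: 0.001949 / 0.7596 = 0.002566 mol.
Photon energy: hc/λ = 6.075×10⁻¹⁹ J; per mole, 3.658×10⁵ J mol⁻¹.
Energy required: 0.002566 × 3.658×10⁵ = 938.6 J.
Time: 938.6 J / 0.172 W = 5460 s.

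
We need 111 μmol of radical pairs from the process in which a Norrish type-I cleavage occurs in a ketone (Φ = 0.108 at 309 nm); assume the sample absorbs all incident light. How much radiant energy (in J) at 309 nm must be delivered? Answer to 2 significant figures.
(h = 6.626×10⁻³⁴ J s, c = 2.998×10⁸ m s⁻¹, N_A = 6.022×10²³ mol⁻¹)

Product: 111 μmol = 1.11×10⁻⁴ mol.
Photons that must be absorbed: 1.11×10⁻⁴ / 0.108 = 0.001028 mol.
Photon energy: hc/λ = 6.429×10⁻¹⁹ J; per mole, 3.872×10⁵ J mol⁻¹.
Energy required: 0.001028 × 3.872×10⁵ = 400 J.

400 J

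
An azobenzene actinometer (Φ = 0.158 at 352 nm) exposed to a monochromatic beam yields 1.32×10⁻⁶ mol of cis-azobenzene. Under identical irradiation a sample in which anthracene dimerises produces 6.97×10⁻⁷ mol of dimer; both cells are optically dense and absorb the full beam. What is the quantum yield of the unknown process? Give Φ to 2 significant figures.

Φ = 0.083

Photons absorbed by the actinometer: 1.32×10⁻⁶ / 0.158 = 8.354×10⁻⁶ mol.
Φ(unknown) = 6.97×10⁻⁷ / 8.354×10⁻⁶ = 0.083.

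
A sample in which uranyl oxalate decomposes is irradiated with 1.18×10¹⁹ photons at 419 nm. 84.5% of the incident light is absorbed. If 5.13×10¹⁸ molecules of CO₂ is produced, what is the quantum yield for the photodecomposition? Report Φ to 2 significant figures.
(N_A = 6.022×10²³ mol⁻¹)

Product: 5.13×10¹⁸ / 6.022×10²³ = 8.519×10⁻⁶ mol.
Moles of photons: 1.18×10¹⁹ / 6.022×10²³ = 1.959×10⁻⁵ mol.
Photons absorbed: 0.845 × 1.959×10⁻⁵ = 1.655×10⁻⁵ mol.
Φ = 8.519×10⁻⁶ mol / 1.655×10⁻⁵ mol photons = 0.51.

Φ = 0.51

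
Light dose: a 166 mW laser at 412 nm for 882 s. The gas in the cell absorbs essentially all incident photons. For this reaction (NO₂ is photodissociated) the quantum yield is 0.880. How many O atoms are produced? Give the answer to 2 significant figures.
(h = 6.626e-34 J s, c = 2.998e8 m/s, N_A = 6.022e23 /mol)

Photon energy at 412 nm: hc/λ = (6.626e-34)(2.998e8)/(412e-9) = 4.822e-19 J.
Energy delivered: (166 mW)(882 s) = 146.4 J.
Photons incident: 146.4 / 4.822e-19 = 3.036e20, i.e. 3.036e20/6.022e23 = 5.042e-4 mol.
Product: Φ × n_abs = 0.880 × 5.042e-4 = 4.437e-4 mol.
As a count: 4.437e-4 × 6.022e23 = 2.7e20.

2.7e20 atoms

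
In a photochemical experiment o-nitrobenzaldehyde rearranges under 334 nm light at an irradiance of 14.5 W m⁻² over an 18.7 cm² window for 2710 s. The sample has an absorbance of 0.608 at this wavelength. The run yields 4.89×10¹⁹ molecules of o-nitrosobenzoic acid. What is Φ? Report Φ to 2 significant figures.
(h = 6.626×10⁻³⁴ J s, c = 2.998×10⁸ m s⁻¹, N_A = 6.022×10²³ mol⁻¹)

Φ = 0.53

Product: 4.89×10¹⁹ / 6.022×10²³ = 8.120×10⁻⁵ mol.
Photon energy at 334 nm: hc/λ = (6.626×10⁻³⁴)(2.998×10⁸)/(334×10⁻⁹) = 5.948×10⁻¹⁹ J.
Energy delivered: (14.5 W m⁻²)(18.7×10⁻⁴ m²)(2710 s) = 73.48 J.
Photons incident: 73.48 / 5.948×10⁻¹⁹ = 1.235×10²⁰, i.e. 1.235×10²⁰/6.022×10²³ = 2.051×10⁻⁴ mol.
Fraction absorbed: 1 − 10^(−0.608) = 0.7534.
Photons absorbed: 0.7534 × 2.051×10⁻⁴ = 1.545×10⁻⁴ mol.
Φ = 8.120×10⁻⁵ mol / 1.545×10⁻⁴ mol photons = 0.53.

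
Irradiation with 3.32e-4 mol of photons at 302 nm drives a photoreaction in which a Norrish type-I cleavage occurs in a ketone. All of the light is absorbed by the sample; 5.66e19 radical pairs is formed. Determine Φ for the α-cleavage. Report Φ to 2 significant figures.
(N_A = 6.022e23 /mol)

Product: 5.66e19 / 6.022e23 = 9.399e-5 mol.
Φ = 9.399e-5 mol / 3.32e-4 mol photons = 0.28.

Φ = 0.28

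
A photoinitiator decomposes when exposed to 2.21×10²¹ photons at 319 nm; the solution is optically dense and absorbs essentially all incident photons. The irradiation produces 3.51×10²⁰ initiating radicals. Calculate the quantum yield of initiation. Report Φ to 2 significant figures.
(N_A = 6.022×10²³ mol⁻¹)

Product: 3.51×10²⁰ / 6.022×10²³ = 5.829×10⁻⁴ mol.
Moles of photons: 2.21×10²¹ / 6.022×10²³ = 0.003670 mol.
Φ = 5.829×10⁻⁴ mol / 0.003670 mol photons = 0.16.

Φ = 0.16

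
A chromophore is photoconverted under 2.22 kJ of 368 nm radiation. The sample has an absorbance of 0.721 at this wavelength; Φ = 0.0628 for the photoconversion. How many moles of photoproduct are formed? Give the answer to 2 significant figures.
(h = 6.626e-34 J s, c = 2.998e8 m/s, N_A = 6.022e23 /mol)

Photon energy at 368 nm: hc/λ = (6.626e-34)(2.998e8)/(368e-9) = 5.398e-19 J.
Incident energy: 2.22 kJ = 2220 J.
Photons incident: 2220 / 5.398e-19 = 4.113e21, i.e. 4.113e21/6.022e23 = 0.006830 mol.
Fraction absorbed: 1 − 10^(−0.721) = 0.8099.
Photons absorbed: 0.8099 × 0.006830 = 0.005532 mol.
Product: Φ × n_abs = 0.0628 × 0.005532 = 3.474e-4 mol.

3.5e-4 mol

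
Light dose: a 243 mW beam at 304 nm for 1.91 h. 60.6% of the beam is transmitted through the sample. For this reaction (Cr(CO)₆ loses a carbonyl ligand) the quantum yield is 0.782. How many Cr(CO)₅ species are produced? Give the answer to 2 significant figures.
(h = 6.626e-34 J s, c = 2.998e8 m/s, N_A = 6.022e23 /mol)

Photon energy at 304 nm: hc/λ = (6.626e-34)(2.998e8)/(304e-9) = 6.534e-19 J.
Energy delivered: (243 mW)(6876 s) = 1671 J.
Photons incident: 1671 / 6.534e-19 = 2.557e21, i.e. 2.557e21/6.022e23 = 0.004246 mol.
Fraction absorbed: 1 − 60.6/100 = 0.3940.
Photons absorbed: 0.3940 × 0.004246 = 0.001673 mol.
Product: Φ × n_abs = 0.782 × 0.001673 = 0.001308 mol.
As a count: 0.001308 × 6.022e23 = 7.9e20.

7.9e20 species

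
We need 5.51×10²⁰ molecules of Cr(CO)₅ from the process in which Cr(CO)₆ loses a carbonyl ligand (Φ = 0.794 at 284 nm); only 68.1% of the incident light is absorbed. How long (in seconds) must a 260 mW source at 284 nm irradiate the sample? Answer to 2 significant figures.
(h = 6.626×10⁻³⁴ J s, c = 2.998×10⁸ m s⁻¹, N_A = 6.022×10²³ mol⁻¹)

Product: 5.51×10²⁰ / 6.022×10²³ = 9.150×10⁻⁴ mol.
Photons that must be absorbed: 9.150×10⁻⁴ / 0.794 = 0.001152 mol.
Incident photons needed: 0.001152 / 0.681 = 0.001692 mol.
Photon energy: hc/λ = 6.995×10⁻¹⁹ J; per mole, 4.212×10⁵ J mol⁻¹.
Energy required: 0.001692 × 4.212×10⁵ = 712.7 J.
Time: 712.7 J / 0.26 W = 2700 s.

t ≈ 2700 s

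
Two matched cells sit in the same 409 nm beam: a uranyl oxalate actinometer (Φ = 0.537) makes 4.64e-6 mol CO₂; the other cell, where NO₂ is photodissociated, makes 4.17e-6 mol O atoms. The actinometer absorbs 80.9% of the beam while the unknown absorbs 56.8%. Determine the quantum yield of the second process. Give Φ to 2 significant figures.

Φ = 0.69

Photons absorbed by the actinometer: 4.64e-6 / 0.537 = 8.641e-6 mol.
Incident flux: 8.641e-6 / 0.809 = 1.068e-5 einstein.
Absorbed by unknown: 0.568 × 1.068e-5 = 6.066e-6 mol.
Φ(unknown) = 4.17e-6 / 6.066e-6 = 0.69.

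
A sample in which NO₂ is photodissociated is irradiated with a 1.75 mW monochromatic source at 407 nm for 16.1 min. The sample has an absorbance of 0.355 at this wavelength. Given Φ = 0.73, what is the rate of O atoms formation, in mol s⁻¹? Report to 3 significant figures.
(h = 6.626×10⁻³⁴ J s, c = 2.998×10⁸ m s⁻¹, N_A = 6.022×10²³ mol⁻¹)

2.43×10⁻⁹ mol s⁻¹

Photon energy at 407 nm: hc/λ = (6.626×10⁻³⁴)(2.998×10⁸)/(407×10⁻⁹) = 4.881×10⁻¹⁹ J.
Energy delivered: (1.75 mW)(966 s) = 1.691 J.
Photons incident: 1.691 / 4.881×10⁻¹⁹ = 3.464×10¹⁸, i.e. 3.464×10¹⁸/6.022×10²³ = 5.752×10⁻⁶ mol.
Fraction absorbed: 1 − 10^(−0.355) = 0.5584.
Photons absorbed: 0.5584 × 5.752×10⁻⁶ = 3.212×10⁻⁶ mol.
Product formed: 0.73 × 3.212×10⁻⁶ = 2.345×10⁻⁶ mol.
Rate: 2.345×10⁻⁶ / 966 s = 2.43×10⁻⁹ mol s⁻¹.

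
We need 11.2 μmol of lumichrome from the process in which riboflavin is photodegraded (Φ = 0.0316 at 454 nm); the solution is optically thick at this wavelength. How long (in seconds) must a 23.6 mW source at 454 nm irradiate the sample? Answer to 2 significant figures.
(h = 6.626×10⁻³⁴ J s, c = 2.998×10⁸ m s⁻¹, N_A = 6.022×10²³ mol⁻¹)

t ≈ 4000 s

Product: 11.2 μmol = 1.12×10⁻⁵ mol.
Photons that must be absorbed: 1.12×10⁻⁵ / 0.0316 = 3.544×10⁻⁴ mol.
Photon energy: hc/λ = 4.375×10⁻¹⁹ J; per mole, 2.635×10⁵ J mol⁻¹.
Energy required: 3.544×10⁻⁴ × 2.635×10⁵ = 93.38 J.
Time: 93.38 J / 0.0236 W = 4000 s.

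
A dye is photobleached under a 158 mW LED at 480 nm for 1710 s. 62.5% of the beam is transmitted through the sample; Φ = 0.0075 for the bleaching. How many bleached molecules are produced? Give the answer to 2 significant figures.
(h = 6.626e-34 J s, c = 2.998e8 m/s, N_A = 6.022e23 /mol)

Photon energy at 480 nm: hc/λ = (6.626e-34)(2.998e8)/(480e-9) = 4.138e-19 J.
Energy delivered: (158 mW)(1710 s) = 270.2 J.
Photons incident: 270.2 / 4.138e-19 = 6.530e20, i.e. 6.530e20/6.022e23 = 0.001084 mol.
Fraction absorbed: 1 − 62.5/100 = 0.3750.
Photons absorbed: 0.3750 × 0.001084 = 4.065e-4 mol.
Product: Φ × n_abs = 0.0075 × 4.065e-4 = 3.049e-6 mol.
As a count: 3.049e-6 × 6.022e23 = 1.8e18.

1.8e18 bleached molecules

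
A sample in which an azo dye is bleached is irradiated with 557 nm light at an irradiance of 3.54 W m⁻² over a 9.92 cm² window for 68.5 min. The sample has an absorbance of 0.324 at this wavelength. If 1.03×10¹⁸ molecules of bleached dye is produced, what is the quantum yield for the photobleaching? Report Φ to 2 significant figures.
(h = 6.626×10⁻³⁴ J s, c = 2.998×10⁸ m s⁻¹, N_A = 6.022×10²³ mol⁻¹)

Φ = 0.048

Product: 1.03×10¹⁸ / 6.022×10²³ = 1.710×10⁻⁶ mol.
Photon energy at 557 nm: hc/λ = (6.626×10⁻³⁴)(2.998×10⁸)/(557×10⁻⁹) = 3.566×10⁻¹⁹ J.
Energy delivered: (3.54 W m⁻²)(9.92×10⁻⁴ m²)(4110 s) = 14.43 J.
Photons incident: 14.43 / 3.566×10⁻¹⁹ = 4.047×10¹⁹, i.e. 4.047×10¹⁹/6.022×10²³ = 6.720×10⁻⁵ mol.
Fraction absorbed: 1 − 10^(−0.324) = 0.5258.
Photons absorbed: 0.5258 × 6.720×10⁻⁵ = 3.533×10⁻⁵ mol.
Φ = 1.710×10⁻⁶ mol / 3.533×10⁻⁵ mol photons = 0.048.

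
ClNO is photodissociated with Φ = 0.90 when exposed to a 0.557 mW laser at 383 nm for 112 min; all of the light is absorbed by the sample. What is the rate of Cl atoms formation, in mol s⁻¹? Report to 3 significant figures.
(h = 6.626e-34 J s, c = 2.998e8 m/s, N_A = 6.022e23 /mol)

1.60e-9 mol s⁻¹

Photon energy at 383 nm: hc/λ = (6.626e-34)(2.998e8)/(383e-9) = 5.187e-19 J.
Energy delivered: (0.557 mW)(6720 s) = 3.743 J.
Photons incident: 3.743 / 5.187e-19 = 7.216e18, i.e. 7.216e18/6.022e23 = 1.198e-5 mol.
Product formed: 0.90 × 1.198e-5 = 1.078e-5 mol.
Rate: 1.078e-5 / 6720 s = 1.60e-9 mol s⁻¹.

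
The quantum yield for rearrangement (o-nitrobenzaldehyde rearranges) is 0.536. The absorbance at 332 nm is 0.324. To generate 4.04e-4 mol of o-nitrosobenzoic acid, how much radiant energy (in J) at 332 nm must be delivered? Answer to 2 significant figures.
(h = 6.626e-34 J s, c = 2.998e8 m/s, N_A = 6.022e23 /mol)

520 J

Photons that must be absorbed: 4.04e-4 / 0.536 = 7.537e-4 mol.
Fraction absorbed: 1 − 10^(−0.324) = 0.5258.
Incident photons needed: 7.537e-4 / 0.5258 = 0.001433 mol.
Photon energy: hc/λ = 5.983e-19 J; per mole, 3.603e5 J mol⁻¹.
Energy required: 0.001433 × 3.603e5 = 520 J.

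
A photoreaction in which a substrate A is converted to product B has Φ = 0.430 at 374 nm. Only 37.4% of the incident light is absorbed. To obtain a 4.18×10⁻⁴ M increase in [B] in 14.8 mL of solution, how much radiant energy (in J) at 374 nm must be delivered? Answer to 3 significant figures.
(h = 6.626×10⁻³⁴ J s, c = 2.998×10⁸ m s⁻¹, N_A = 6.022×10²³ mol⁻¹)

12.3 J

Product: (4.18×10⁻⁴ M)(0.0148 L) = 6.186×10⁻⁶ mol.
Photons that must be absorbed: 6.186×10⁻⁶ / 0.430 = 1.439×10⁻⁵ mol.
Incident photons needed: 1.439×10⁻⁵ / 0.374 = 3.848×10⁻⁵ mol.
Photon energy: hc/λ = 5.311×10⁻¹⁹ J; per mole, 3.198×10⁵ J mol⁻¹.
Energy required: 3.848×10⁻⁵ × 3.198×10⁵ = 12.3 J.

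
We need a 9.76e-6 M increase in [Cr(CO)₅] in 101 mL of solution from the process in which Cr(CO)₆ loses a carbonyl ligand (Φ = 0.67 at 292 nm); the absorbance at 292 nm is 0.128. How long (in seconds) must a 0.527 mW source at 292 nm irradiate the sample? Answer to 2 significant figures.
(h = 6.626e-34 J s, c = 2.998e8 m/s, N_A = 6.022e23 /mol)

Product: (9.76e-6 M)(0.101 L) = 9.858e-7 mol.
Photons that must be absorbed: 9.858e-7 / 0.67 = 1.471e-6 mol.
Fraction absorbed: 1 − 10^(−0.128) = 0.2553.
Incident photons needed: 1.471e-6 / 0.2553 = 5.762e-6 mol.
Photon energy: hc/λ = 6.803e-19 J; per mole, 4.097e5 J mol⁻¹.
Energy required: 5.762e-6 × 4.097e5 = 2.361 J.
Time: 2.361 J / 0.000527 W = 4500 s.

t ≈ 4500 s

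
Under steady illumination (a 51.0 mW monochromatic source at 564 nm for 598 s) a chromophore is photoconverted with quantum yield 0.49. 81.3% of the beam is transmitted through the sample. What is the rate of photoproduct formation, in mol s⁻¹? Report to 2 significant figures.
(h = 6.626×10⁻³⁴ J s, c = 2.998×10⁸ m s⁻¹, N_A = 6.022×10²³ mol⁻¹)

Photon energy at 564 nm: hc/λ = (6.626×10⁻³⁴)(2.998×10⁸)/(564×10⁻⁹) = 3.522×10⁻¹⁹ J.
Energy delivered: (51.0 mW)(598 s) = 30.50 J.
Photons incident: 30.50 / 3.522×10⁻¹⁹ = 8.660×10¹⁹, i.e. 8.660×10¹⁹/6.022×10²³ = 1.438×10⁻⁴ mol.
Fraction absorbed: 1 − 81.3/100 = 0.1870.
Photons absorbed: 0.1870 × 1.438×10⁻⁴ = 2.689×10⁻⁵ mol.
Product formed: 0.49 × 2.689×10⁻⁵ = 1.318×10⁻⁵ mol.
Rate: 1.318×10⁻⁵ / 598 s = 2.2×10⁻⁸ mol s⁻¹.

2.2×10⁻⁸ mol s⁻¹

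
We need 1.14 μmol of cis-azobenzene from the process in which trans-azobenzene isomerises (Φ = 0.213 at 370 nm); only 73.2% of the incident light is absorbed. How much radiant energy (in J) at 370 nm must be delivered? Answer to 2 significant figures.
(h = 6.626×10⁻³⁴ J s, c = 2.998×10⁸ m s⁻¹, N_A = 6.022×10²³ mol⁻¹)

2.4 J

Product: 1.14 μmol = 1.14×10⁻⁶ mol.
Photons that must be absorbed: 1.14×10⁻⁶ / 0.213 = 5.352×10⁻⁶ mol.
Incident photons needed: 5.352×10⁻⁶ / 0.732 = 7.311×10⁻⁶ mol.
Photon energy: hc/λ = 5.369×10⁻¹⁹ J; per mole, 3.233×10⁵ J mol⁻¹.
Energy required: 7.311×10⁻⁶ × 3.233×10⁵ = 2.4 J.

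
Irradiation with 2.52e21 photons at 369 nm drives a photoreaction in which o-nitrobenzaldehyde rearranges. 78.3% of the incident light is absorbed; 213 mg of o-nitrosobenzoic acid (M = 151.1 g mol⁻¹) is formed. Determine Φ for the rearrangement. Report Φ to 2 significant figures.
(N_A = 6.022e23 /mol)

Product: 213 mg / 151.1 g mol⁻¹ = 0.001410 mol.
Moles of photons: 2.52e21 / 6.022e23 = 0.004185 mol.
Photons absorbed: 0.783 × 0.004185 = 0.003277 mol.
Φ = 0.001410 mol / 0.003277 mol photons = 0.43.

Φ = 0.43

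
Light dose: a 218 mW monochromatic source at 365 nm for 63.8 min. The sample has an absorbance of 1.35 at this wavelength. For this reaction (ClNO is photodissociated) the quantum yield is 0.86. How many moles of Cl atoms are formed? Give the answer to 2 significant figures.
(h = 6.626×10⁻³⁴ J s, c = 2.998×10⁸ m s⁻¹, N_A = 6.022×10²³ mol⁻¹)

0.0021 mol

Photon energy at 365 nm: hc/λ = (6.626×10⁻³⁴)(2.998×10⁸)/(365×10⁻⁹) = 5.442×10⁻¹⁹ J.
Energy delivered: (218 mW)(3828 s) = 834.5 J.
Photons incident: 834.5 / 5.442×10⁻¹⁹ = 1.533×10²¹, i.e. 1.533×10²¹/6.022×10²³ = 0.002546 mol.
Fraction absorbed: 1 − 10^(−1.35) = 0.9553.
Photons absorbed: 0.9553 × 0.002546 = 0.002432 mol.
Product: Φ × n_abs = 0.86 × 0.002432 = 0.002092 mol.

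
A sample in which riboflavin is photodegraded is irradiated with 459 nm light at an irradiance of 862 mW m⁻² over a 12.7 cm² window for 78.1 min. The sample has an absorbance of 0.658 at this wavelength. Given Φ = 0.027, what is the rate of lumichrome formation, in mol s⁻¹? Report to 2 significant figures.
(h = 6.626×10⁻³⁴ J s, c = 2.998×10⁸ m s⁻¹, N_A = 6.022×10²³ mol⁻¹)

8.8×10⁻¹¹ mol s⁻¹

Photon energy at 459 nm: hc/λ = (6.626×10⁻³⁴)(2.998×10⁸)/(459×10⁻⁹) = 4.328×10⁻¹⁹ J.
Energy delivered: (862 mW m⁻²)(12.7×10⁻⁴ m²)(4686 s) = 5.130 J.
Photons incident: 5.130 / 4.328×10⁻¹⁹ = 1.185×10¹⁹, i.e. 1.185×10¹⁹/6.022×10²³ = 1.968×10⁻⁵ mol.
Fraction absorbed: 1 − 10^(−0.658) = 0.7802.
Photons absorbed: 0.7802 × 1.968×10⁻⁵ = 1.535×10⁻⁵ mol.
Product formed: 0.027 × 1.535×10⁻⁵ = 4.145×10⁻⁷ mol.
Rate: 4.145×10⁻⁷ / 4686 s = 8.8×10⁻¹¹ mol s⁻¹.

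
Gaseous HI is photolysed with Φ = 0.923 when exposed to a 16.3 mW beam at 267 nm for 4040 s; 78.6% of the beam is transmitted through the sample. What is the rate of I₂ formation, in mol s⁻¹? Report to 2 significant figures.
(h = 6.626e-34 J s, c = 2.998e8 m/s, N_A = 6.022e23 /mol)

7.2e-9 mol s⁻¹

Photon energy at 267 nm: hc/λ = (6.626e-34)(2.998e8)/(267e-9) = 7.440e-19 J.
Energy delivered: (16.3 mW)(4040 s) = 65.85 J.
Photons incident: 65.85 / 7.440e-19 = 8.851e19, i.e. 8.851e19/6.022e23 = 1.470e-4 mol.
Fraction absorbed: 1 − 78.6/100 = 0.2140.
Photons absorbed: 0.2140 × 1.470e-4 = 3.146e-5 mol.
Product formed: 0.923 × 3.146e-5 = 2.904e-5 mol.
Rate: 2.904e-5 / 4040 s = 7.2e-9 mol s⁻¹.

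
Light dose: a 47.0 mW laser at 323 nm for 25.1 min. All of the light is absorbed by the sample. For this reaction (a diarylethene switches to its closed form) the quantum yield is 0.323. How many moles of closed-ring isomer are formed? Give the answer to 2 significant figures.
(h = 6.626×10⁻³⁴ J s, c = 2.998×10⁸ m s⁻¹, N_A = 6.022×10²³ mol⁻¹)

Photon energy at 323 nm: hc/λ = (6.626×10⁻³⁴)(2.998×10⁸)/(323×10⁻⁹) = 6.150×10⁻¹⁹ J.
Energy delivered: (47.0 mW)(1506 s) = 70.78 J.
Photons incident: 70.78 / 6.150×10⁻¹⁹ = 1.151×10²⁰, i.e. 1.151×10²⁰/6.022×10²³ = 1.911×10⁻⁴ mol.
Product: Φ × n_abs = 0.323 × 1.911×10⁻⁴ = 6.173×10⁻⁵ mol.

6.2×10⁻⁵ mol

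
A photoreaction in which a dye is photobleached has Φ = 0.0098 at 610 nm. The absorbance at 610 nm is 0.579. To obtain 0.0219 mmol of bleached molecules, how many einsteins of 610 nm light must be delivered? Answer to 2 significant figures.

0.0030 einstein

Product: 0.0219 mmol = 2.19e-5 mol.
Photons that must be absorbed: 2.19e-5 / 0.0098 = 0.002235 mol.
Fraction absorbed: 1 − 10^(−0.579) = 0.7364.
Incident photons needed: 0.002235 / 0.7364 = 0.003035 mol.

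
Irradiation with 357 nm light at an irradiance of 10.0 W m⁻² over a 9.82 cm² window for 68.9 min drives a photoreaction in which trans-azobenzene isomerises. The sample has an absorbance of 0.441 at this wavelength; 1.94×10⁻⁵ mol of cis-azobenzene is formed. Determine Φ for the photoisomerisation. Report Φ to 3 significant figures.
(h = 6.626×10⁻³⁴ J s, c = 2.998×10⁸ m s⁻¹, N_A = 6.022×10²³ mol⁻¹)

Photon energy at 357 nm: hc/λ = (6.626×10⁻³⁴)(2.998×10⁸)/(357×10⁻⁹) = 5.564×10⁻¹⁹ J.
Energy delivered: (10.0 W m⁻²)(9.82×10⁻⁴ m²)(4134 s) = 40.60 J.
Photons incident: 40.60 / 5.564×10⁻¹⁹ = 7.297×10¹⁹, i.e. 7.297×10¹⁹/6.022×10²³ = 1.212×10⁻⁴ mol.
Fraction absorbed: 1 − 10^(−0.441) = 0.6378.
Photons absorbed: 0.6378 × 1.212×10⁻⁴ = 7.730×10⁻⁵ mol.
Φ = 1.94×10⁻⁵ mol / 7.730×10⁻⁵ mol photons = 0.251.

Φ = 0.251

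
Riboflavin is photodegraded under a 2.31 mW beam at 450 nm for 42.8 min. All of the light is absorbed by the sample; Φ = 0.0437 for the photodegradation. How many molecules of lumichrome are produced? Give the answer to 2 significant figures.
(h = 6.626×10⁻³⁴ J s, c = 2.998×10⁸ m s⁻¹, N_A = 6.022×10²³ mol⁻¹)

Photon energy at 450 nm: hc/λ = (6.626×10⁻³⁴)(2.998×10⁸)/(450×10⁻⁹) = 4.414×10⁻¹⁹ J.
Energy delivered: (2.31 mW)(2568 s) = 5.932 J.
Photons incident: 5.932 / 4.414×10⁻¹⁹ = 1.344×10¹⁹, i.e. 1.344×10¹⁹/6.022×10²³ = 2.232×10⁻⁵ mol.
Product: Φ × n_abs = 0.0437 × 2.232×10⁻⁵ = 9.754×10⁻⁷ mol.
As a count: 9.754×10⁻⁷ × 6.022×10²³ = 5.9×10¹⁷.

5.9×10¹⁷ molecules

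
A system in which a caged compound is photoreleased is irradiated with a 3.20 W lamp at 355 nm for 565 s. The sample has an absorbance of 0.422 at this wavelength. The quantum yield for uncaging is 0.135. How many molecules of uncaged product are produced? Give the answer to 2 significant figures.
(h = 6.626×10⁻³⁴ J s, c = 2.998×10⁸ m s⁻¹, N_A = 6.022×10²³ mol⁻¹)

2.7×10²⁰ molecules

Photon energy at 355 nm: hc/λ = (6.626×10⁻³⁴)(2.998×10⁸)/(355×10⁻⁹) = 5.596×10⁻¹⁹ J.
Energy delivered: (3.20 W)(565 s) = 1808 J.
Photons incident: 1808 / 5.596×10⁻¹⁹ = 3.231×10²¹, i.e. 3.231×10²¹/6.022×10²³ = 0.005365 mol.
Fraction absorbed: 1 − 10^(−0.422) = 0.6216.
Photons absorbed: 0.6216 × 0.005365 = 0.003335 mol.
Product: Φ × n_abs = 0.135 × 0.003335 = 4.502×10⁻⁴ mol.
As a count: 4.502×10⁻⁴ × 6.022×10²³ = 2.7×10²⁰.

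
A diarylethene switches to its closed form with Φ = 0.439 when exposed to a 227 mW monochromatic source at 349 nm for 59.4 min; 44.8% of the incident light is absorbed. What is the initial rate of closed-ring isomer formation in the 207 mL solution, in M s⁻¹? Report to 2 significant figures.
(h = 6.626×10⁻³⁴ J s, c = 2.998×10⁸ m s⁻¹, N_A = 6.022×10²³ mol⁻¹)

Photon energy at 349 nm: hc/λ = (6.626×10⁻³⁴)(2.998×10⁸)/(349×10⁻⁹) = 5.692×10⁻¹⁹ J.
Energy delivered: (227 mW)(3564 s) = 809.0 J.
Photons incident: 809.0 / 5.692×10⁻¹⁹ = 1.421×10²¹, i.e. 1.421×10²¹/6.022×10²³ = 0.002360 mol.
Photons absorbed: 0.448 × 0.002360 = 0.001057 mol.
Product formed: 0.439 × 0.001057 = 4.640×10⁻⁴ mol.
Rate: 4.640×10⁻⁴ mol / (3564 s × 0.207 L) = 6.3×10⁻⁷ M s⁻¹.

6.3×10⁻⁷ M s⁻¹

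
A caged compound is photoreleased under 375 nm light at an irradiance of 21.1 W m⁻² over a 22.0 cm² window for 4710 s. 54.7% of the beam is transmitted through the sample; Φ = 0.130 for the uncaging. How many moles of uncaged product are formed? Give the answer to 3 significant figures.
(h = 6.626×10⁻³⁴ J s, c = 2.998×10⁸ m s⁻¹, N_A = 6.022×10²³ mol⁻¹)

Photon energy at 375 nm: hc/λ = (6.626×10⁻³⁴)(2.998×10⁸)/(375×10⁻⁹) = 5.297×10⁻¹⁹ J.
Energy delivered: (21.1 W m⁻²)(22.0×10⁻⁴ m²)(4710 s) = 218.6 J.
Photons incident: 218.6 / 5.297×10⁻¹⁹ = 4.127×10²⁰, i.e. 4.127×10²⁰/6.022×10²³ = 6.853×10⁻⁴ mol.
Fraction absorbed: 1 − 54.7/100 = 0.4530.
Photons absorbed: 0.4530 × 6.853×10⁻⁴ = 3.104×10⁻⁴ mol.
Product: Φ × n_abs = 0.130 × 3.104×10⁻⁴ = 4.035×10⁻⁵ mol.

4.04×10⁻⁵ mol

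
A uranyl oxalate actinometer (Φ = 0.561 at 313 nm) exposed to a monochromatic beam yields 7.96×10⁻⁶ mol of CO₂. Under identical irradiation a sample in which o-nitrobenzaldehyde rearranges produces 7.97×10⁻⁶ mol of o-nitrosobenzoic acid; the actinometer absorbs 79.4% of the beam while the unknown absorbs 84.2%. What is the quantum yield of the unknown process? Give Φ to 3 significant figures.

Photons absorbed by the actinometer: 7.96×10⁻⁶ / 0.561 = 1.419×10⁻⁵ mol.
Incident flux: 1.419×10⁻⁵ / 0.794 = 1.787×10⁻⁵ einstein.
Absorbed by unknown: 0.842 × 1.787×10⁻⁵ = 1.505×10⁻⁵ mol.
Φ(unknown) = 7.97×10⁻⁶ / 1.505×10⁻⁵ = 0.530.

Φ = 0.530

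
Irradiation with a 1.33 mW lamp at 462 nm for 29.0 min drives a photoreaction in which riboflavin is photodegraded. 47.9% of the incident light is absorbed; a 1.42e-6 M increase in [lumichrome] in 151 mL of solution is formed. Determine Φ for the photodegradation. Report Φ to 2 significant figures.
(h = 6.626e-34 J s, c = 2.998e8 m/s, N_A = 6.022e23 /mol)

Product: (1.42e-6 M)(0.151 L) = 2.144e-7 mol.
Photon energy at 462 nm: hc/λ = (6.626e-34)(2.998e8)/(462e-9) = 4.300e-19 J.
Energy delivered: (1.33 mW)(1740 s) = 2.314 J.
Photons incident: 2.314 / 4.300e-19 = 5.381e18, i.e. 5.381e18/6.022e23 = 8.936e-6 mol.
Photons absorbed: 0.479 × 8.936e-6 = 4.280e-6 mol.
Φ = 2.144e-7 mol / 4.280e-6 mol photons = 0.050.

Φ = 0.050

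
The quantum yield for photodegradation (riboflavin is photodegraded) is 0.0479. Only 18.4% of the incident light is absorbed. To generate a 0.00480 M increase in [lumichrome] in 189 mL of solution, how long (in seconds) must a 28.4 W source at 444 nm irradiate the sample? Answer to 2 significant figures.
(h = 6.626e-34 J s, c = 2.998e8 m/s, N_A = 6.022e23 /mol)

t ≈ 980 s

Product: (0.00480 M)(0.189 L) = 9.072e-4 mol.
Photons that must be absorbed: 9.072e-4 / 0.0479 = 0.01894 mol.
Incident photons needed: 0.01894 / 0.184 = 0.1029 mol.
Photon energy: hc/λ = 4.474e-19 J; per mole, 2.694e5 J mol⁻¹.
Energy required: 0.1029 × 2.694e5 = 2.772e4 J.
Time: 2.772e4 J / 28.4 W = 980 s.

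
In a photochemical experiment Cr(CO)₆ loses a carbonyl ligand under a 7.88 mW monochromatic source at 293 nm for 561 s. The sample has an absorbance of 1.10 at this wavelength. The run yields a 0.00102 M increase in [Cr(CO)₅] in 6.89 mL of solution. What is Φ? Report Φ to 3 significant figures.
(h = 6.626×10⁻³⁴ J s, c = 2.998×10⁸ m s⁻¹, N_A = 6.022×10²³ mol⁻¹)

Product: (0.00102 M)(0.00689 L) = 7.028×10⁻⁶ mol.
Photon energy at 293 nm: hc/λ = (6.626×10⁻³⁴)(2.998×10⁸)/(293×10⁻⁹) = 6.780×10⁻¹⁹ J.
Energy delivered: (7.88 mW)(561 s) = 4.421 J.
Photons incident: 4.421 / 6.780×10⁻¹⁹ = 6.521×10¹⁸, i.e. 6.521×10¹⁸/6.022×10²³ = 1.083×10⁻⁵ mol.
Fraction absorbed: 1 − 10^(−1.10) = 0.9206.
Photons absorbed: 0.9206 × 1.083×10⁻⁵ = 9.970×10⁻⁶ mol.
Φ = 7.028×10⁻⁶ mol / 9.970×10⁻⁶ mol photons = 0.705.

Φ = 0.705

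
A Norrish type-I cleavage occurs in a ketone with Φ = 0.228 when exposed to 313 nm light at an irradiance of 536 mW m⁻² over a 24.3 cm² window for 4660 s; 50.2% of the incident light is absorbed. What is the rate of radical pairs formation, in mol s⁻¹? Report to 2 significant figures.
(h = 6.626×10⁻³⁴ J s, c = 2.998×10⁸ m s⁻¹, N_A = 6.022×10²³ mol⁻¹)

Photon energy at 313 nm: hc/λ = (6.626×10⁻³⁴)(2.998×10⁸)/(313×10⁻⁹) = 6.347×10⁻¹⁹ J.
Energy delivered: (536 mW m⁻²)(24.3×10⁻⁴ m²)(4660 s) = 6.070 J.
Photons incident: 6.070 / 6.347×10⁻¹⁹ = 9.564×10¹⁸, i.e. 9.564×10¹⁸/6.022×10²³ = 1.588×10⁻⁵ mol.
Photons absorbed: 0.502 × 1.588×10⁻⁵ = 7.972×10⁻⁶ mol.
Product formed: 0.228 × 7.972×10⁻⁶ = 1.818×10⁻⁶ mol.
Rate: 1.818×10⁻⁶ / 4660 s = 3.9×10⁻¹⁰ mol s⁻¹.

3.9×10⁻¹⁰ mol s⁻¹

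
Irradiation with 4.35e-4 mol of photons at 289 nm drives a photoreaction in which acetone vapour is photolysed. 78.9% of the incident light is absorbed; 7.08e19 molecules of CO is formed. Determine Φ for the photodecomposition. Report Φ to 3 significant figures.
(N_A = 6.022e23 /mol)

Product: 7.08e19 / 6.022e23 = 1.176e-4 mol.
Photons absorbed: 0.789 × 4.35e-4 = 3.432e-4 mol.
Φ = 1.176e-4 mol / 3.432e-4 mol photons = 0.343.

Φ = 0.343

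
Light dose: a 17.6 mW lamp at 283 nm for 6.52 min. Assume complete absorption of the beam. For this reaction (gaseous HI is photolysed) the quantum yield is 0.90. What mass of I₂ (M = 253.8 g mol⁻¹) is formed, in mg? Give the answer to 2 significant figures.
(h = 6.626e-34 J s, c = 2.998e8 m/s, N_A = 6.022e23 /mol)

3.7 mg

Photon energy at 283 nm: hc/λ = (6.626e-34)(2.998e8)/(283e-9) = 7.019e-19 J.
Energy delivered: (17.6 mW)(391.2 s) = 6.885 J.
Photons incident: 6.885 / 7.019e-19 = 9.809e18, i.e. 9.809e18/6.022e23 = 1.629e-5 mol.
Product: Φ × n_abs = 0.90 × 1.629e-5 = 1.466e-5 mol.
Mass: 1.466e-5 × 253.8 = 0.003721 g = 3.7 mg.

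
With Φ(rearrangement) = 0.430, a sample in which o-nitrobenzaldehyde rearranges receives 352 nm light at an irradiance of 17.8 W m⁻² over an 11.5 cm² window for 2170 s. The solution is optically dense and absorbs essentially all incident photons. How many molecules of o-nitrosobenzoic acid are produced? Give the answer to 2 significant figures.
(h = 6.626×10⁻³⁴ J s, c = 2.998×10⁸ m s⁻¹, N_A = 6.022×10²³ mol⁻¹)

Photon energy at 352 nm: hc/λ = (6.626×10⁻³⁴)(2.998×10⁸)/(352×10⁻⁹) = 5.643×10⁻¹⁹ J.
Energy delivered: (17.8 W m⁻²)(11.5×10⁻⁴ m²)(2170 s) = 44.42 J.
Photons incident: 44.42 / 5.643×10⁻¹⁹ = 7.872×10¹⁹, i.e. 7.872×10¹⁹/6.022×10²³ = 1.307×10⁻⁴ mol.
Product: Φ × n_abs = 0.430 × 1.307×10⁻⁴ = 5.620×10⁻⁵ mol.
As a count: 5.620×10⁻⁵ × 6.022×10²³ = 3.4×10¹⁹.

3.4×10¹⁹ molecules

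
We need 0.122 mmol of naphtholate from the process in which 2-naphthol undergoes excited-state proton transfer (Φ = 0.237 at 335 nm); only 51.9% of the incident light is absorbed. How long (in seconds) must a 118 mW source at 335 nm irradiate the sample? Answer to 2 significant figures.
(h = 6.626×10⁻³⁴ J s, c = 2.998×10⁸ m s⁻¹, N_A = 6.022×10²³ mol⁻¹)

Product: 0.122 mmol = 1.22×10⁻⁴ mol.
Photons that must be absorbed: 1.22×10⁻⁴ / 0.237 = 5.148×10⁻⁴ mol.
Incident photons needed: 5.148×10⁻⁴ / 0.519 = 9.919×10⁻⁴ mol.
Photon energy: hc/λ = 5.930×10⁻¹⁹ J; per mole, 3.571×10⁵ J mol⁻¹.
Energy required: 9.919×10⁻⁴ × 3.571×10⁵ = 354.2 J.
Time: 354.2 J / 0.118 W = 3000 s.

t ≈ 3000 s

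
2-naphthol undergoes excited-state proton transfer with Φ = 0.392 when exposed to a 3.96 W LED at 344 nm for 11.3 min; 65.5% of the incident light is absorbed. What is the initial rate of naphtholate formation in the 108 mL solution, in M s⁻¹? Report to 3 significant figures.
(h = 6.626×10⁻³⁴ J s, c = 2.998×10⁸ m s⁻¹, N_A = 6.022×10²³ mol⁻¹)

Photon energy at 344 nm: hc/λ = (6.626×10⁻³⁴)(2.998×10⁸)/(344×10⁻⁹) = 5.775×10⁻¹⁹ J.
Energy delivered: (3.96 W)(678 s) = 2685 J.
Photons incident: 2685 / 5.775×10⁻¹⁹ = 4.649×10²¹, i.e. 4.649×10²¹/6.022×10²³ = 0.007720 mol.
Photons absorbed: 0.655 × 0.007720 = 0.005057 mol.
Product formed: 0.392 × 0.005057 = 0.001982 mol.
Rate: 0.001982 mol / (678 s × 0.108 L) = 2.71×10⁻⁵ M s⁻¹.

2.71×10⁻⁵ M s⁻¹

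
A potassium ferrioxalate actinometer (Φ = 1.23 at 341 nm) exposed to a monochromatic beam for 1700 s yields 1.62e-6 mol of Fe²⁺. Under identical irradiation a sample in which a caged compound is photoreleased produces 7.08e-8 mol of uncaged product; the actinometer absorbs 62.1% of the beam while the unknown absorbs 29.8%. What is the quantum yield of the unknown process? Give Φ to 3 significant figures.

Photons absorbed by the actinometer: 1.62e-6 / 1.23 = 1.317e-6 mol.
Incident flux: 1.317e-6 / 0.621 = 2.121e-6 einstein.
Absorbed by unknown: 0.298 × 2.121e-6 = 6.321e-7 mol.
Φ(unknown) = 7.08e-8 / 6.321e-7 = 0.112.

Φ = 0.112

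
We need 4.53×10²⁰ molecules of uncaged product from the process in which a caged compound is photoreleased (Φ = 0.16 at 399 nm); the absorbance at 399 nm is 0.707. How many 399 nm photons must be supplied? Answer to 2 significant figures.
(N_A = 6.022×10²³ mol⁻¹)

3.5×10²¹ photons

Product: 4.53×10²⁰ / 6.022×10²³ = 7.522×10⁻⁴ mol.
Photons that must be absorbed: 7.522×10⁻⁴ / 0.16 = 0.004701 mol.
Fraction absorbed: 1 − 10^(−0.707) = 0.8037.
Incident photons needed: 0.004701 / 0.8037 = 0.005849 mol.
Photon count: 0.005849 × 6.022×10²³ = 3.5×10²¹.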